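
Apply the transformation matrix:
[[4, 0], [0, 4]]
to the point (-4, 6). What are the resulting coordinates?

Matrix multiplication:
[[4, 0], [0, 4]] × [-4, 6]ᵀ
= [(4)(-4) + (0)(6), (0)(-4) + (4)(6)]ᵀ
= [-16, 24]ᵀ
Result: (-16, 24)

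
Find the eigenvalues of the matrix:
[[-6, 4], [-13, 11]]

Characteristic equation: det(A - λI) = 0
λ² - (trace)λ + (det) = 0
trace = -6 + 11 = 5, det = (-6)(11) - (4)(-13) = -14
λ² - (5)λ + (-14) = 0
λ = (5 ± √((5)² - 4·(-14))) / 2 = (5 ± √81) / 2
Solving: λ = -2, 7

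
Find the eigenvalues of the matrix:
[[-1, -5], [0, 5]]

Characteristic equation: det(A - λI) = 0
λ² - (trace)λ + (det) = 0
trace = -1 + 5 = 4, det = (-1)(5) - (-5)(0) = -5
λ² - (4)λ + (-5) = 0
λ = (4 ± √((4)² - 4·(-5))) / 2 = (4 ± √36) / 2
Solving: λ = -1, 5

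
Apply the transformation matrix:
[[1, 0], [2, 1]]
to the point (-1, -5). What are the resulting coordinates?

Matrix multiplication:
[[1, 0], [2, 1]] × [-1, -5]ᵀ
= [(1)(-1) + (0)(-5), (2)(-1) + (1)(-5)]ᵀ
= [-1, -7]ᵀ
Result: (-1, -7)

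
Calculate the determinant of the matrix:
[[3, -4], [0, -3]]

For a 2×2 matrix [[a, b], [c, d]], det = ad - bc
det = (3)(-3) - (-4)(0) = -9 - 0 = -9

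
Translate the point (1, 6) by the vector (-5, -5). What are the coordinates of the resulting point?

Translation by (-5, -5) (homogeneous matrix [[1, 0, -5], [0, 1, -5], [0, 0, 1]]):
x' = 1 + -5 = -4
y' = 6 + -5 = 1
Result: (-4, 1)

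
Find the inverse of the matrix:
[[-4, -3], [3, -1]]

For [[a,b],[c,d]], inverse = (1/det)·[[d,-b],[-c,a]]
det = (-4)(-1) - (-3)(3) = 4 - -9 = 13
Inverse = (1/13)·[[-1, 3], [-3, -4]]
= [[-1/13, 3/13], [-3/13, -4/13]]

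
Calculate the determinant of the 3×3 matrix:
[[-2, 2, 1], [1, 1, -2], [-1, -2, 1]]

Expansion along first row:
det = -2·det([[1,-2],[-2,1]]) - 2·det([[1,-2],[-1,1]]) + 1·det([[1,1],[-1,-2]])
    = -2·(1·1 - -2·-2) - 2·(1·1 - -2·-1) + 1·(1·-2 - 1·-1)
    = -2·-3 - 2·-1 + 1·-1
    = 6 + 2 + -1 = 7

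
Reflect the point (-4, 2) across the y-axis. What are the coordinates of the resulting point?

Reflection across y-axis: (-4, 2) → (4, 2)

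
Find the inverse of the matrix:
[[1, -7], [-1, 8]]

For [[a,b],[c,d]], inverse = (1/det)·[[d,-b],[-c,a]]
det = (1)(8) - (-7)(-1) = 8 - 7 = 1
Inverse = [[8, 7], [1, 1]]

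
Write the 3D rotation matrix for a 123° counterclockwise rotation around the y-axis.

Rotation matrix for counterclockwise 123° around y-axis:
cos(123°) = -0.5446, sin(123°) = 0.8387
Result: [[-0.5446, 0, 0.8387], [0, 1, 0], [-0.8387, 0, -0.5446]]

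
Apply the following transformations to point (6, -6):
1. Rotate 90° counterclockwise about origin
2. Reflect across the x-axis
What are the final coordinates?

Step 1: Rotate 90° → (6, 6)
Step 2: Reflect across x-axis → (6, -6)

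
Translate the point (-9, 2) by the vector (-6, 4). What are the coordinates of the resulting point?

Translation by (-6, 4) (homogeneous matrix [[1, 0, -6], [0, 1, 4], [0, 0, 1]]):
x' = -9 + -6 = -15
y' = 2 + 4 = 6
Result: (-15, 6)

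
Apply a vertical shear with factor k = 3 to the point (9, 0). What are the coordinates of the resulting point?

Shear matrix for vertical shear with factor k = 3:
[[1, 0], [3, 1]]
Result: (9, 0) → (9, 27)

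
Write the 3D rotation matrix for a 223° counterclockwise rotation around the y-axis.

Rotation matrix for counterclockwise 223° around y-axis:
cos(223°) = -0.7314, sin(223°) = -0.6820
Result: [[-0.7314, 0, -0.6820], [0, 1, 0], [0.6820, 0, -0.7314]]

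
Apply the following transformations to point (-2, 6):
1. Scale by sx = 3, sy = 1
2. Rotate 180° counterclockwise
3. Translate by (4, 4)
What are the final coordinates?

Step 1: Scale → (-6, 6)
Step 2: Rotate 180° → (6, -6)
Step 3: Translate → (10, -2)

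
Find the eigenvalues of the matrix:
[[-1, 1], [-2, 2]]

Characteristic equation: det(A - λI) = 0
λ² - (trace)λ + (det) = 0
trace = -1 + 2 = 1, det = (-1)(2) - (1)(-2) = 0
λ² - (1)λ + (0) = 0
λ = (1 ± √((1)² - 4·(0))) / 2 = (1 ± √1) / 2
Solving: λ = 0, 1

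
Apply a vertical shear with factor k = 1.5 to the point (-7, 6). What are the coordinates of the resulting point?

Shear matrix for vertical shear with factor k = 1.5:
[[1, 0], [1.50, 1]]
Result: (-7, 6) → (-7, -4.5)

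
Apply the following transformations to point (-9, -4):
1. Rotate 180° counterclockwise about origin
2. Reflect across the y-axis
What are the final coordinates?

Step 1: Rotate 180° → (9, 4)
Step 2: Reflect across y-axis → (-9, 4)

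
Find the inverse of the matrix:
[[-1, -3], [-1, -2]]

For [[a,b],[c,d]], inverse = (1/det)·[[d,-b],[-c,a]]
det = (-1)(-2) - (-3)(-1) = 2 - 3 = -1
Inverse = (1/-1)·[[-2, 3], [1, -1]]
= [[2, -3], [-1, 1]]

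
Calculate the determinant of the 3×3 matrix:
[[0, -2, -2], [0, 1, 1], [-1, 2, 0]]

Expansion along first row:
det = 0·det([[1,1],[2,0]]) - -2·det([[0,1],[-1,0]]) + -2·det([[0,1],[-1,2]])
    = 0·(1·0 - 1·2) - -2·(0·0 - 1·-1) + -2·(0·2 - 1·-1)
    = 0·-2 - -2·1 + -2·1
    = 0 + 2 + -2 = 0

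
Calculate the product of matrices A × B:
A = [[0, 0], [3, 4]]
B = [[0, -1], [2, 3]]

Matrix multiplication:
C[0][0] = 0×0 + 0×2 = 0
C[0][1] = 0×-1 + 0×3 = 0
C[1][0] = 3×0 + 4×2 = 8
C[1][1] = 3×-1 + 4×3 = 9
Result: [[0, 0], [8, 9]]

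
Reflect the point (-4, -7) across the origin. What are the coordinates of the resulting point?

Reflection across origin: (-4, -7) → (4, 7)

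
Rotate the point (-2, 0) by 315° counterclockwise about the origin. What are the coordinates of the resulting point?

Rotation matrix for 315°: [[cos 315°, -sin 315°], [sin 315°, cos 315°]] ≈ [[0.707107, 0.707107], [-0.707107, 0.707107]]
[[0.707107, 0.707107], [-0.707107, 0.707107]] × [-2, 0]ᵀ ≈ [-1.4142, 1.4142]ᵀ
Result: (-1.4142, 1.4142)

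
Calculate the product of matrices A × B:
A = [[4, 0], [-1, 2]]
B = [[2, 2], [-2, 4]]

Matrix multiplication:
C[0][0] = 4×2 + 0×-2 = 8
C[0][1] = 4×2 + 0×4 = 8
C[1][0] = -1×2 + 2×-2 = -6
C[1][1] = -1×2 + 2×4 = 6
Result: [[8, 8], [-6, 6]]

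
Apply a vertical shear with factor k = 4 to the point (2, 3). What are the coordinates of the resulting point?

Shear matrix for vertical shear with factor k = 4:
[[1, 0], [4, 1]]
Result: (2, 3) → (2, 11)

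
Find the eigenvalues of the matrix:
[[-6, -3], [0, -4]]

Characteristic equation: det(A - λI) = 0
λ² - (trace)λ + (det) = 0
trace = -6 + -4 = -10, det = (-6)(-4) - (-3)(0) = 24
λ² - (-10)λ + (24) = 0
λ = (-10 ± √((-10)² - 4·(24))) / 2 = (-10 ± √4) / 2
Solving: λ = -6, -4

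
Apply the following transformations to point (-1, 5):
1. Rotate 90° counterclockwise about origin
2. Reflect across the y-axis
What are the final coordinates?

Step 1: Rotate 90° → (-5, -1)
Step 2: Reflect across y-axis → (5, -1)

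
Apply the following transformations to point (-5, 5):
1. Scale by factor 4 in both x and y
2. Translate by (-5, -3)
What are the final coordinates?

Step 1: Scale (-5, 5) by 4 → (-20, 20)
Step 2: Translate by (-5, -3) → (-25, 17)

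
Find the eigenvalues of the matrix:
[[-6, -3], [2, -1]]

Characteristic equation: det(A - λI) = 0
λ² - (trace)λ + (det) = 0
trace = -6 + -1 = -7, det = (-6)(-1) - (-3)(2) = 12
λ² - (-7)λ + (12) = 0
λ = (-7 ± √((-7)² - 4·(12))) / 2 = (-7 ± √1) / 2
Solving: λ = -4, -3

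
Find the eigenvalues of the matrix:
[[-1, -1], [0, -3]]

Characteristic equation: det(A - λI) = 0
λ² - (trace)λ + (det) = 0
trace = -1 + -3 = -4, det = (-1)(-3) - (-1)(0) = 3
λ² - (-4)λ + (3) = 0
λ = (-4 ± √((-4)² - 4·(3))) / 2 = (-4 ± √4) / 2
Solving: λ = -3, -1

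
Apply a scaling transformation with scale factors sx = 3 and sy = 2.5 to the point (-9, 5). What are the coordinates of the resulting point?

Scaling matrix:
[[3, 0], [0, 2.50]]
Result: (-9 × 3, 5 × 2.5) = (-27, 12.5)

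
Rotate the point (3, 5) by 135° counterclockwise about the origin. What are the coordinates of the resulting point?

Rotation matrix for 135°: [[cos 135°, -sin 135°], [sin 135°, cos 135°]] ≈ [[-0.707107, -0.707107], [0.707107, -0.707107]]
[[-0.707107, -0.707107], [0.707107, -0.707107]] × [3, 5]ᵀ ≈ [-5.6569, -1.4142]ᵀ
Result: (-5.6569, -1.4142)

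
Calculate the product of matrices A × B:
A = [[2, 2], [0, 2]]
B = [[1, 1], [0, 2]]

Matrix multiplication:
C[0][0] = 2×1 + 2×0 = 2
C[0][1] = 2×1 + 2×2 = 6
C[1][0] = 0×1 + 2×0 = 0
C[1][1] = 0×1 + 2×2 = 4
Result: [[2, 6], [0, 4]]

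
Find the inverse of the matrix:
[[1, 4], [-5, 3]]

For [[a,b],[c,d]], inverse = (1/det)·[[d,-b],[-c,a]]
det = (1)(3) - (4)(-5) = 3 - -20 = 23
Inverse = (1/23)·[[3, -4], [5, 1]]
= [[3/23, -4/23], [5/23, 1/23]]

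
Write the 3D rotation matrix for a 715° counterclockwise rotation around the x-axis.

Rotation matrix for counterclockwise 715° around x-axis:
cos(715°) = 0.9962, sin(715°) = -0.0872
Result: [[1, 0, 0], [0, 0.9962, 0.0872], [0, -0.0872, 0.9962]]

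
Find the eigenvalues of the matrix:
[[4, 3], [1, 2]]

Characteristic equation: det(A - λI) = 0
λ² - (trace)λ + (det) = 0
trace = 4 + 2 = 6, det = (4)(2) - (3)(1) = 5
λ² - (6)λ + (5) = 0
λ = (6 ± √((6)² - 4·(5))) / 2 = (6 ± √16) / 2
Solving: λ = 1, 5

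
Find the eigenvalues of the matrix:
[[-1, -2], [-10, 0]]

Characteristic equation: det(A - λI) = 0
λ² - (trace)λ + (det) = 0
trace = -1 + 0 = -1, det = (-1)(0) - (-2)(-10) = -20
λ² - (-1)λ + (-20) = 0
λ = (-1 ± √((-1)² - 4·(-20))) / 2 = (-1 ± √81) / 2
Solving: λ = -5, 4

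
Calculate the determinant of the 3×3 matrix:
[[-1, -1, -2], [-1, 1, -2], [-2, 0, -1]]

Expansion along first row:
det = -1·det([[1,-2],[0,-1]]) - -1·det([[-1,-2],[-2,-1]]) + -2·det([[-1,1],[-2,0]])
    = -1·(1·-1 - -2·0) - -1·(-1·-1 - -2·-2) + -2·(-1·0 - 1·-2)
    = -1·-1 - -1·-3 + -2·2
    = 1 + -3 + -4 = -6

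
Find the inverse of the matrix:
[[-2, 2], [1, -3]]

For [[a,b],[c,d]], inverse = (1/det)·[[d,-b],[-c,a]]
det = (-2)(-3) - (2)(1) = 6 - 2 = 4
Inverse = (1/4)·[[-3, -2], [-1, -2]]
= [[-3/4, -1/2], [-1/4, -1/2]]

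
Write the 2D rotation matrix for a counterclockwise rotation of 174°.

Rotation matrix formula: [[cos θ, -sin θ], [sin θ, cos θ]]
For θ = 174°:
cos(174°) = -0.9945
sin(174°) = 0.1045
Result: [[-0.9945, -0.1045], [0.1045, -0.9945]]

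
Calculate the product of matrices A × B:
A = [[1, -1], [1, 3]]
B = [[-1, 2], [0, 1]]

Matrix multiplication:
C[0][0] = 1×-1 + -1×0 = -1
C[0][1] = 1×2 + -1×1 = 1
C[1][0] = 1×-1 + 3×0 = -1
C[1][1] = 1×2 + 3×1 = 5
Result: [[-1, 1], [-1, 5]]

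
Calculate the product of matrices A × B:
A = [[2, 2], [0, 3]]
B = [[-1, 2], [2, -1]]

Matrix multiplication:
C[0][0] = 2×-1 + 2×2 = 2
C[0][1] = 2×2 + 2×-1 = 2
C[1][0] = 0×-1 + 3×2 = 6
C[1][1] = 0×2 + 3×-1 = -3
Result: [[2, 2], [6, -3]]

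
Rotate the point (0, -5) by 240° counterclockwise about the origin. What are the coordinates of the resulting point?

Rotation matrix for 240°: [[cos 240°, -sin 240°], [sin 240°, cos 240°]] ≈ [[-0.500000, 0.866025], [-0.866025, -0.500000]]
[[-0.500000, 0.866025], [-0.866025, -0.500000]] × [0, -5]ᵀ ≈ [-4.3301, 2.5000]ᵀ
Result: (-4.3301, 2.5000)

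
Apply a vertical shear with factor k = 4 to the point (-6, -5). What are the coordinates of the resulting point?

Shear matrix for vertical shear with factor k = 4:
[[1, 0], [4, 1]]
Result: (-6, -5) → (-6, -29)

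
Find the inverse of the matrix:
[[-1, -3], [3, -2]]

For [[a,b],[c,d]], inverse = (1/det)·[[d,-b],[-c,a]]
det = (-1)(-2) - (-3)(3) = 2 - -9 = 11
Inverse = (1/11)·[[-2, 3], [-3, -1]]
= [[-2/11, 3/11], [-3/11, -1/11]]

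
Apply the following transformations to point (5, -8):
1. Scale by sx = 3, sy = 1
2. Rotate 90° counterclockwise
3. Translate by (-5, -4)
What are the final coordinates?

Step 1: Scale → (15, -8)
Step 2: Rotate 90° → (8, 15)
Step 3: Translate → (3, 11)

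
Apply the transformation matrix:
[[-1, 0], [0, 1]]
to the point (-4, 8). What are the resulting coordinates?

Matrix multiplication:
[[-1, 0], [0, 1]] × [-4, 8]ᵀ
= [(-1)(-4) + (0)(8), (0)(-4) + (1)(8)]ᵀ
= [4, 8]ᵀ
Result: (4, 8)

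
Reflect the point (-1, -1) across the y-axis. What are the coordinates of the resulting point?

Reflection across y-axis: (-1, -1) → (1, -1)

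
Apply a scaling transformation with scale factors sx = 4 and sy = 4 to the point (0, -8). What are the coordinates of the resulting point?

Scaling matrix:
[[4, 0], [0, 4]]
Result: (0 × 4, -8 × 4) = (0, -32)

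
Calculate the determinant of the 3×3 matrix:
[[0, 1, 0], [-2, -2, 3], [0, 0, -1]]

Expansion along first row:
det = 0·det([[-2,3],[0,-1]]) - 1·det([[-2,3],[0,-1]]) + 0·det([[-2,-2],[0,0]])
    = 0·(-2·-1 - 3·0) - 1·(-2·-1 - 3·0) + 0·(-2·0 - -2·0)
    = 0·2 - 1·2 + 0·0
    = 0 + -2 + 0 = -2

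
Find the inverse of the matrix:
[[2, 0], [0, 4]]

For [[a,b],[c,d]], inverse = (1/det)·[[d,-b],[-c,a]]
det = (2)(4) - (0)(0) = 8 - 0 = 8
Inverse = (1/8)·[[4, 0], [0, 2]]
= [[1/2, 0], [0, 1/4]]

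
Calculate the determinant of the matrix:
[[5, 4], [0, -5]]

For a 2×2 matrix [[a, b], [c, d]], det = ad - bc
det = (5)(-5) - (4)(0) = -25 - 0 = -25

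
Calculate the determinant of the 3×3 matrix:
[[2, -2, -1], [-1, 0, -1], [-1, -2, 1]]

Expansion along first row:
det = 2·det([[0,-1],[-2,1]]) - -2·det([[-1,-1],[-1,1]]) + -1·det([[-1,0],[-1,-2]])
    = 2·(0·1 - -1·-2) - -2·(-1·1 - -1·-1) + -1·(-1·-2 - 0·-1)
    = 2·-2 - -2·-2 + -1·2
    = -4 + -4 + -2 = -10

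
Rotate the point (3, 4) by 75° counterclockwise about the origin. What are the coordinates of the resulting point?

Rotation matrix for 75°: [[cos 75°, -sin 75°], [sin 75°, cos 75°]] ≈ [[0.258819, -0.965926], [0.965926, 0.258819]]
[[0.258819, -0.965926], [0.965926, 0.258819]] × [3, 4]ᵀ ≈ [-3.0872, 3.9331]ᵀ
Result: (-3.0872, 3.9331)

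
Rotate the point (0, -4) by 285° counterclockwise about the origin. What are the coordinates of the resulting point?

Rotation matrix for 285°: [[cos 285°, -sin 285°], [sin 285°, cos 285°]] ≈ [[0.258819, 0.965926], [-0.965926, 0.258819]]
[[0.258819, 0.965926], [-0.965926, 0.258819]] × [0, -4]ᵀ ≈ [-3.8637, -1.0353]ᵀ
Result: (-3.8637, -1.0353)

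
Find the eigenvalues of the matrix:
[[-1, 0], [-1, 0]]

Characteristic equation: det(A - λI) = 0
λ² - (trace)λ + (det) = 0
trace = -1 + 0 = -1, det = (-1)(0) - (0)(-1) = 0
λ² - (-1)λ + (0) = 0
λ = (-1 ± √((-1)² - 4·(0))) / 2 = (-1 ± √1) / 2
Solving: λ = -1, 0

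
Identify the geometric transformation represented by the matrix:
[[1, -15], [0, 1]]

This matrix represents: horizontal shear with factor -15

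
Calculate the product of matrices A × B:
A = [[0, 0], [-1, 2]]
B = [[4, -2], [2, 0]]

Matrix multiplication:
C[0][0] = 0×4 + 0×2 = 0
C[0][1] = 0×-2 + 0×0 = 0
C[1][0] = -1×4 + 2×2 = 0
C[1][1] = -1×-2 + 2×0 = 2
Result: [[0, 0], [0, 2]]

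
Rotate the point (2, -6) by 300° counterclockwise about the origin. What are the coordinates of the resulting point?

Rotation matrix for 300°: [[cos 300°, -sin 300°], [sin 300°, cos 300°]] ≈ [[0.500000, 0.866025], [-0.866025, 0.500000]]
[[0.500000, 0.866025], [-0.866025, 0.500000]] × [2, -6]ᵀ ≈ [-4.1962, -4.7321]ᵀ
Result: (-4.1962, -4.7321)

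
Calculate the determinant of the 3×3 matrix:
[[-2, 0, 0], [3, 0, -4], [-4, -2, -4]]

Expansion along first row:
det = -2·det([[0,-4],[-2,-4]]) - 0·det([[3,-4],[-4,-4]]) + 0·det([[3,0],[-4,-2]])
    = -2·(0·-4 - -4·-2) - 0·(3·-4 - -4·-4) + 0·(3·-2 - 0·-4)
    = -2·-8 - 0·-28 + 0·-6
    = 16 + 0 + 0 = 16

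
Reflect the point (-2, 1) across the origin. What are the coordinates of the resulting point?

Reflection across origin: (-2, 1) → (2, -1)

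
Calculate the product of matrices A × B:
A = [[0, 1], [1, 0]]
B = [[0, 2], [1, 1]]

Matrix multiplication:
C[0][0] = 0×0 + 1×1 = 1
C[0][1] = 0×2 + 1×1 = 1
C[1][0] = 1×0 + 0×1 = 0
C[1][1] = 1×2 + 0×1 = 2
Result: [[1, 1], [0, 2]]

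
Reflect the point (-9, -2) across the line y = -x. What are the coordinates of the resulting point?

Reflection across line y = -x: (-9, -2) → (2, 9)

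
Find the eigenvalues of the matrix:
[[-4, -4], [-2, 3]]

Characteristic equation: det(A - λI) = 0
λ² - (trace)λ + (det) = 0
trace = -4 + 3 = -1, det = (-4)(3) - (-4)(-2) = -20
λ² - (-1)λ + (-20) = 0
λ = (-1 ± √((-1)² - 4·(-20))) / 2 = (-1 ± √81) / 2
Solving: λ = -5, 4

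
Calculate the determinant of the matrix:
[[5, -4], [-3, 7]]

For a 2×2 matrix [[a, b], [c, d]], det = ad - bc
det = (5)(7) - (-4)(-3) = 35 - 12 = 23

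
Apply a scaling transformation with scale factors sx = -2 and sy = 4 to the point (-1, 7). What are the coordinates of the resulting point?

Scaling matrix:
[[-2, 0], [0, 4]]
Result: (-1 × -2, 7 × 4) = (2, 28)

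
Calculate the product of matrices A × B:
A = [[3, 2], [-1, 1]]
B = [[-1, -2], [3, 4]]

Matrix multiplication:
C[0][0] = 3×-1 + 2×3 = 3
C[0][1] = 3×-2 + 2×4 = 2
C[1][0] = -1×-1 + 1×3 = 4
C[1][1] = -1×-2 + 1×4 = 6
Result: [[3, 2], [4, 6]]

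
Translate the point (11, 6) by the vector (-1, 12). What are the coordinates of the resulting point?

Translation by (-1, 12) (homogeneous matrix [[1, 0, -1], [0, 1, 12], [0, 0, 1]]):
x' = 11 + -1 = 10
y' = 6 + 12 = 18
Result: (10, 18)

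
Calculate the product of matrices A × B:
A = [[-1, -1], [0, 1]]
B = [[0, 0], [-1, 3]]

Matrix multiplication:
C[0][0] = -1×0 + -1×-1 = 1
C[0][1] = -1×0 + -1×3 = -3
C[1][0] = 0×0 + 1×-1 = -1
C[1][1] = 0×0 + 1×3 = 3
Result: [[1, -3], [-1, 3]]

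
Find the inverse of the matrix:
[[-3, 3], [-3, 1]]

For [[a,b],[c,d]], inverse = (1/det)·[[d,-b],[-c,a]]
det = (-3)(1) - (3)(-3) = -3 - -9 = 6
Inverse = (1/6)·[[1, -3], [3, -3]]
= [[1/6, -1/2], [1/2, -1/2]]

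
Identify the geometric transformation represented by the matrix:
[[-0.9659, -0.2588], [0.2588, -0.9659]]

This matrix represents: rotation by 165° counterclockwise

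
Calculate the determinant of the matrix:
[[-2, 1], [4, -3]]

For a 2×2 matrix [[a, b], [c, d]], det = ad - bc
det = (-2)(-3) - (1)(4) = 6 - 4 = 2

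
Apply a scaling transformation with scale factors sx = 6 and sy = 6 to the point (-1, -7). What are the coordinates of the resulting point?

Scaling matrix:
[[6, 0], [0, 6]]
Result: (-1 × 6, -7 × 6) = (-6, -42)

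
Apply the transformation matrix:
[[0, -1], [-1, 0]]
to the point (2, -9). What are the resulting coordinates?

Matrix multiplication:
[[0, -1], [-1, 0]] × [2, -9]ᵀ
= [(0)(2) + (-1)(-9), (-1)(2) + (0)(-9)]ᵀ
= [9, -2]ᵀ
Result: (9, -2)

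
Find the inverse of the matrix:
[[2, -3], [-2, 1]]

For [[a,b],[c,d]], inverse = (1/det)·[[d,-b],[-c,a]]
det = (2)(1) - (-3)(-2) = 2 - 6 = -4
Inverse = (1/-4)·[[1, 3], [2, 2]]
= [[-1/4, -3/4], [-1/2, -1/2]]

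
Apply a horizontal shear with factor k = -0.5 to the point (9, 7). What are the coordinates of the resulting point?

Shear matrix for horizontal shear with factor k = -0.5:
[[1, -0.50], [0, 1]]
Result: (9, 7) → (5.5, 7)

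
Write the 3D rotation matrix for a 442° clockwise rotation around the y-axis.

Rotation matrix for clockwise 442° around y-axis:
A clockwise rotation by 442° is a counterclockwise rotation by -442°.
cos(-442°) = 0.1392, sin(-442°) = -0.9903
Result: [[0.1392, 0, -0.9903], [0, 1, 0], [0.9903, 0, 0.1392]]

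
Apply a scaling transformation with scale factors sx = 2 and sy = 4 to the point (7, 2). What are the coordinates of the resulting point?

Scaling matrix:
[[2, 0], [0, 4]]
Result: (7 × 2, 2 × 4) = (14, 8)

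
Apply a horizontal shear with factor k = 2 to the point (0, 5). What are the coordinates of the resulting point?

Shear matrix for horizontal shear with factor k = 2:
[[1, 2], [0, 1]]
Result: (0, 5) → (10, 5)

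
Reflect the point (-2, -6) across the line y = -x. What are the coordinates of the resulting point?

Reflection across line y = -x: (-2, -6) → (6, 2)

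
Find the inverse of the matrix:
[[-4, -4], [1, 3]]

For [[a,b],[c,d]], inverse = (1/det)·[[d,-b],[-c,a]]
det = (-4)(3) - (-4)(1) = -12 - -4 = -8
Inverse = (1/-8)·[[3, 4], [-1, -4]]
= [[-3/8, -1/2], [1/8, 1/2]]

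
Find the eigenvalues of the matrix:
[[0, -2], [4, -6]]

Characteristic equation: det(A - λI) = 0
λ² - (trace)λ + (det) = 0
trace = 0 + -6 = -6, det = (0)(-6) - (-2)(4) = 8
λ² - (-6)λ + (8) = 0
λ = (-6 ± √((-6)² - 4·(8))) / 2 = (-6 ± √4) / 2
Solving: λ = -4, -2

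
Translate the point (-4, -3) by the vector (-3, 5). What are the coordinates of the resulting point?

Translation by (-3, 5) (homogeneous matrix [[1, 0, -3], [0, 1, 5], [0, 0, 1]]):
x' = -4 + -3 = -7
y' = -3 + 5 = 2
Result: (-7, 2)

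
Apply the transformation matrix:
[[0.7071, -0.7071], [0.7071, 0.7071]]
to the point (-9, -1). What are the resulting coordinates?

Matrix multiplication:
[[0.7071, -0.7071], [0.7071, 0.7071]] × [-9, -1]ᵀ
= [(0.7071)(-9) + (-0.7071)(-1), (0.7071)(-9) + (0.7071)(-1)]ᵀ
= [-5.6568, -7.0710]ᵀ
Result: (-5.6568, -7.0710)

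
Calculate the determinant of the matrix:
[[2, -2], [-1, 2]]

For a 2×2 matrix [[a, b], [c, d]], det = ad - bc
det = (2)(2) - (-2)(-1) = 4 - 2 = 2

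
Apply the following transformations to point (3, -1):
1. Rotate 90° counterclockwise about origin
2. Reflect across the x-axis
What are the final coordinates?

Step 1: Rotate 90° → (1, 3)
Step 2: Reflect across x-axis → (1, -3)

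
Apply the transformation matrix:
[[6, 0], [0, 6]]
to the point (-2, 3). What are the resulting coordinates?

Matrix multiplication:
[[6, 0], [0, 6]] × [-2, 3]ᵀ
= [(6)(-2) + (0)(3), (0)(-2) + (6)(3)]ᵀ
= [-12, 18]ᵀ
Result: (-12, 18)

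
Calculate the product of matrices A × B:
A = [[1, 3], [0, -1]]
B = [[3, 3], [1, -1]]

Matrix multiplication:
C[0][0] = 1×3 + 3×1 = 6
C[0][1] = 1×3 + 3×-1 = 0
C[1][0] = 0×3 + -1×1 = -1
C[1][1] = 0×3 + -1×-1 = 1
Result: [[6, 0], [-1, 1]]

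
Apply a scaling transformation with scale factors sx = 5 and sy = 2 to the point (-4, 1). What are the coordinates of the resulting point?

Scaling matrix:
[[5, 0], [0, 2]]
Result: (-4 × 5, 1 × 2) = (-20, 2)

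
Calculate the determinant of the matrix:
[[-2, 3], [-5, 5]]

For a 2×2 matrix [[a, b], [c, d]], det = ad - bc
det = (-2)(5) - (3)(-5) = -10 - -15 = 5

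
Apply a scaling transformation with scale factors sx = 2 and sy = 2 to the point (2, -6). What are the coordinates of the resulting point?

Scaling matrix:
[[2, 0], [0, 2]]
Result: (2 × 2, -6 × 2) = (4, -12)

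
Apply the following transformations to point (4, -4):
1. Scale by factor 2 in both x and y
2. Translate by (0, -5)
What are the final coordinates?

Step 1: Scale (4, -4) by 2 → (8, -8)
Step 2: Translate by (0, -5) → (8, -13)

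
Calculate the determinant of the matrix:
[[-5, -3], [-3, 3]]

For a 2×2 matrix [[a, b], [c, d]], det = ad - bc
det = (-5)(3) - (-3)(-3) = -15 - 9 = -24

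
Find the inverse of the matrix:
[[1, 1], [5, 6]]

For [[a,b],[c,d]], inverse = (1/det)·[[d,-b],[-c,a]]
det = (1)(6) - (1)(5) = 6 - 5 = 1
Inverse = [[6, -1], [-5, 1]]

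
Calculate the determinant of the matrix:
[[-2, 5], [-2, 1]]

For a 2×2 matrix [[a, b], [c, d]], det = ad - bc
det = (-2)(1) - (5)(-2) = -2 - -10 = 8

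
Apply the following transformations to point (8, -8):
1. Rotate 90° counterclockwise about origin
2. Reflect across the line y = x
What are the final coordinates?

Step 1: Rotate 90° → (8, 8)
Step 2: Reflect across line y = x → (8, 8)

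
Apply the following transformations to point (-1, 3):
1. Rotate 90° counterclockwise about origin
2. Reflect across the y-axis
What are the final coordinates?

Step 1: Rotate 90° → (-3, -1)
Step 2: Reflect across y-axis → (3, -1)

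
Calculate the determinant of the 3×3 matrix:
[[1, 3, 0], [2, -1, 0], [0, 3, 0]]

Expansion along first row:
det = 1·det([[-1,0],[3,0]]) - 3·det([[2,0],[0,0]]) + 0·det([[2,-1],[0,3]])
    = 1·(-1·0 - 0·3) - 3·(2·0 - 0·0) + 0·(2·3 - -1·0)
    = 1·0 - 3·0 + 0·6
    = 0 + 0 + 0 = 0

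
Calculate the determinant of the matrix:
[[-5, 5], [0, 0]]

For a 2×2 matrix [[a, b], [c, d]], det = ad - bc
det = (-5)(0) - (5)(0) = 0 - 0 = 0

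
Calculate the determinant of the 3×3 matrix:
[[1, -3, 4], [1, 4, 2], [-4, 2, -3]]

Expansion along first row:
det = 1·det([[4,2],[2,-3]]) - -3·det([[1,2],[-4,-3]]) + 4·det([[1,4],[-4,2]])
    = 1·(4·-3 - 2·2) - -3·(1·-3 - 2·-4) + 4·(1·2 - 4·-4)
    = 1·-16 - -3·5 + 4·18
    = -16 + 15 + 72 = 71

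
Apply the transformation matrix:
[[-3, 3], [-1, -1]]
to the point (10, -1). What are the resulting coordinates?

Matrix multiplication:
[[-3, 3], [-1, -1]] × [10, -1]ᵀ
= [(-3)(10) + (3)(-1), (-1)(10) + (-1)(-1)]ᵀ
= [-33, -9]ᵀ
Result: (-33, -9)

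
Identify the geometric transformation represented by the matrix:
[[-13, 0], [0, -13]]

This matrix represents: uniform scaling by factor -13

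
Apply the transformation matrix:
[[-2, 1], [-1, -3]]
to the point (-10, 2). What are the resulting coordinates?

Matrix multiplication:
[[-2, 1], [-1, -3]] × [-10, 2]ᵀ
= [(-2)(-10) + (1)(2), (-1)(-10) + (-3)(2)]ᵀ
= [22, 4]ᵀ
Result: (22, 4)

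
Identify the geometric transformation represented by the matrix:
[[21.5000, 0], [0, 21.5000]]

This matrix represents: uniform scaling by factor 21.5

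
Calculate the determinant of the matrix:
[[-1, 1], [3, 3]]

For a 2×2 matrix [[a, b], [c, d]], det = ad - bc
det = (-1)(3) - (1)(3) = -3 - 3 = -6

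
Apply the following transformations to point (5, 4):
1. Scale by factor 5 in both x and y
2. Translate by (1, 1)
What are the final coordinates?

Step 1: Scale (5, 4) by 5 → (25, 20)
Step 2: Translate by (1, 1) → (26, 21)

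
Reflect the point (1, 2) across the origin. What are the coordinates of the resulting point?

Reflection across origin: (1, 2) → (-1, -2)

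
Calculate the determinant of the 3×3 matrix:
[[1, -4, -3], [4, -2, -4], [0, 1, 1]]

Expansion along first row:
det = 1·det([[-2,-4],[1,1]]) - -4·det([[4,-4],[0,1]]) + -3·det([[4,-2],[0,1]])
    = 1·(-2·1 - -4·1) - -4·(4·1 - -4·0) + -3·(4·1 - -2·0)
    = 1·2 - -4·4 + -3·4
    = 2 + 16 + -12 = 6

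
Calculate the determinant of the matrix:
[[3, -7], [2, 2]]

For a 2×2 matrix [[a, b], [c, d]], det = ad - bc
det = (3)(2) - (-7)(2) = 6 - -14 = 20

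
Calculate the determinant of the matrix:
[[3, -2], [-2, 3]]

For a 2×2 matrix [[a, b], [c, d]], det = ad - bc
det = (3)(3) - (-2)(-2) = 9 - 4 = 5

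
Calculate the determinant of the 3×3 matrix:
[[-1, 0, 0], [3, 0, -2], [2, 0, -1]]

Expansion along first row:
det = -1·det([[0,-2],[0,-1]]) - 0·det([[3,-2],[2,-1]]) + 0·det([[3,0],[2,0]])
    = -1·(0·-1 - -2·0) - 0·(3·-1 - -2·2) + 0·(3·0 - 0·2)
    = -1·0 - 0·1 + 0·0
    = 0 + 0 + 0 = 0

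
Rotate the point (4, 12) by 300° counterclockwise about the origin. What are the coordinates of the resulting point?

Rotation matrix for 300°: [[cos 300°, -sin 300°], [sin 300°, cos 300°]] ≈ [[0.500000, 0.866025], [-0.866025, 0.500000]]
[[0.500000, 0.866025], [-0.866025, 0.500000]] × [4, 12]ᵀ ≈ [12.3923, 2.5359]ᵀ
Result: (12.3923, 2.5359)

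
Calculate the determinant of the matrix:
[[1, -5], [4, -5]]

For a 2×2 matrix [[a, b], [c, d]], det = ad - bc
det = (1)(-5) - (-5)(4) = -5 - -20 = 15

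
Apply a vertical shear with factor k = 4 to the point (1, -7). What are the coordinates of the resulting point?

Shear matrix for vertical shear with factor k = 4:
[[1, 0], [4, 1]]
Result: (1, -7) → (1, -3)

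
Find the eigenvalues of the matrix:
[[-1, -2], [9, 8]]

Characteristic equation: det(A - λI) = 0
λ² - (trace)λ + (det) = 0
trace = -1 + 8 = 7, det = (-1)(8) - (-2)(9) = 10
λ² - (7)λ + (10) = 0
λ = (7 ± √((7)² - 4·(10))) / 2 = (7 ± √9) / 2
Solving: λ = 2, 5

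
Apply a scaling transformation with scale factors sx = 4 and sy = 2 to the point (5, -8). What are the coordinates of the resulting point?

Scaling matrix:
[[4, 0], [0, 2]]
Result: (5 × 4, -8 × 2) = (20, -16)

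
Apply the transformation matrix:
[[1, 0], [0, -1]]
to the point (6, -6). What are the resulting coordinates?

Matrix multiplication:
[[1, 0], [0, -1]] × [6, -6]ᵀ
= [(1)(6) + (0)(-6), (0)(6) + (-1)(-6)]ᵀ
= [6, 6]ᵀ
Result: (6, 6)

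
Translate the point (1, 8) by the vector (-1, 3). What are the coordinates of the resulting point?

Translation by (-1, 3) (homogeneous matrix [[1, 0, -1], [0, 1, 3], [0, 0, 1]]):
x' = 1 + -1 = 0
y' = 8 + 3 = 11
Result: (0, 11)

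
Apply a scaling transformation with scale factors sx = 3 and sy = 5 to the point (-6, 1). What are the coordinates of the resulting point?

Scaling matrix:
[[3, 0], [0, 5]]
Result: (-6 × 3, 1 × 5) = (-18, 5)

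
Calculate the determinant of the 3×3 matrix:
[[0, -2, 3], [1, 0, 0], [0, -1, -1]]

Expansion along first row:
det = 0·det([[0,0],[-1,-1]]) - -2·det([[1,0],[0,-1]]) + 3·det([[1,0],[0,-1]])
    = 0·(0·-1 - 0·-1) - -2·(1·-1 - 0·0) + 3·(1·-1 - 0·0)
    = 0·0 - -2·-1 + 3·-1
    = 0 + -2 + -3 = -5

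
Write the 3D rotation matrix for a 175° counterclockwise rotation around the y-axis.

Rotation matrix for counterclockwise 175° around y-axis:
cos(175°) = -0.9962, sin(175°) = 0.0872
Result: [[-0.9962, 0, 0.0872], [0, 1, 0], [-0.0872, 0, -0.9962]]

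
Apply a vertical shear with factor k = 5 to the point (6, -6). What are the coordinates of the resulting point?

Shear matrix for vertical shear with factor k = 5:
[[1, 0], [5, 1]]
Result: (6, -6) → (6, 24)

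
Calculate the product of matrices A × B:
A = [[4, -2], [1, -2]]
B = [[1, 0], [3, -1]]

Matrix multiplication:
C[0][0] = 4×1 + -2×3 = -2
C[0][1] = 4×0 + -2×-1 = 2
C[1][0] = 1×1 + -2×3 = -5
C[1][1] = 1×0 + -2×-1 = 2
Result: [[-2, 2], [-5, 2]]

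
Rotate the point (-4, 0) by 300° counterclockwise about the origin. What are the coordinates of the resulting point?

Rotation matrix for 300°: [[cos 300°, -sin 300°], [sin 300°, cos 300°]] ≈ [[0.500000, 0.866025], [-0.866025, 0.500000]]
[[0.500000, 0.866025], [-0.866025, 0.500000]] × [-4, 0]ᵀ ≈ [-2, 3.4641]ᵀ
Result: (-2, 3.4641)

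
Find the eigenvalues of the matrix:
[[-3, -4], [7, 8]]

Characteristic equation: det(A - λI) = 0
λ² - (trace)λ + (det) = 0
trace = -3 + 8 = 5, det = (-3)(8) - (-4)(7) = 4
λ² - (5)λ + (4) = 0
λ = (5 ± √((5)² - 4·(4))) / 2 = (5 ± √9) / 2
Solving: λ = 1, 4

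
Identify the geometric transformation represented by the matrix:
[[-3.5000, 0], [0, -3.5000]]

This matrix represents: uniform scaling by factor -3.5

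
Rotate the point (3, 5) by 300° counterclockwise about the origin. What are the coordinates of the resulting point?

Rotation matrix for 300°: [[cos 300°, -sin 300°], [sin 300°, cos 300°]] ≈ [[0.500000, 0.866025], [-0.866025, 0.500000]]
[[0.500000, 0.866025], [-0.866025, 0.500000]] × [3, 5]ᵀ ≈ [5.8301, -0.0981]ᵀ
Result: (5.8301, -0.0981)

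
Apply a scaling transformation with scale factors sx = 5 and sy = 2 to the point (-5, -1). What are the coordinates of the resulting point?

Scaling matrix:
[[5, 0], [0, 2]]
Result: (-5 × 5, -1 × 2) = (-25, -2)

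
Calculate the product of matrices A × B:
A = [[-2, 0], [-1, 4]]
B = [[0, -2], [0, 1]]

Matrix multiplication:
C[0][0] = -2×0 + 0×0 = 0
C[0][1] = -2×-2 + 0×1 = 4
C[1][0] = -1×0 + 4×0 = 0
C[1][1] = -1×-2 + 4×1 = 6
Result: [[0, 4], [0, 6]]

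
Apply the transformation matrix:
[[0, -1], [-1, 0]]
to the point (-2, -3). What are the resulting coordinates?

Matrix multiplication:
[[0, -1], [-1, 0]] × [-2, -3]ᵀ
= [(0)(-2) + (-1)(-3), (-1)(-2) + (0)(-3)]ᵀ
= [3, 2]ᵀ
Result: (3, 2)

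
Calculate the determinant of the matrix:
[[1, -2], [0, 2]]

For a 2×2 matrix [[a, b], [c, d]], det = ad - bc
det = (1)(2) - (-2)(0) = 2 - 0 = 2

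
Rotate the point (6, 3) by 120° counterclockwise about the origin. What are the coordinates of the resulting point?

Rotation matrix for 120°: [[cos 120°, -sin 120°], [sin 120°, cos 120°]] ≈ [[-0.500000, -0.866025], [0.866025, -0.500000]]
[[-0.500000, -0.866025], [0.866025, -0.500000]] × [6, 3]ᵀ ≈ [-5.5981, 3.6962]ᵀ
Result: (-5.5981, 3.6962)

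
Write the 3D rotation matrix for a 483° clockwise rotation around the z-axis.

Rotation matrix for clockwise 483° around z-axis:
A clockwise rotation by 483° is a counterclockwise rotation by -483°.
cos(-483°) = -0.5446, sin(-483°) = -0.8387
Result: [[-0.5446, 0.8387, 0], [-0.8387, -0.5446, 0], [0, 0, 1]]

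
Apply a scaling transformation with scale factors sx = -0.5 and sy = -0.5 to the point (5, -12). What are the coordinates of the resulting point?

Scaling matrix:
[[-0.50, 0], [0, -0.50]]
Result: (5 × -0.5, -12 × -0.5) = (-2.5, 6)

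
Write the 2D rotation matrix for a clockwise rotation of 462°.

Rotation matrix formula: [[cos θ, -sin θ], [sin θ, cos θ]]
A clockwise rotation by 462° is equivalent to a counterclockwise rotation by -462°.
For θ = -462°:
cos(-462°) = -0.2079
sin(-462°) = -0.9781
Result: [[-0.2079, 0.9781], [-0.9781, -0.2079]]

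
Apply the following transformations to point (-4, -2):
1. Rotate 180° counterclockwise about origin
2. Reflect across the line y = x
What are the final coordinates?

Step 1: Rotate 180° → (4, 2)
Step 2: Reflect across line y = x → (2, 4)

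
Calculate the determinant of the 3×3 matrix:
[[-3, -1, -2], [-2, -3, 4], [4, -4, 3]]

Expansion along first row:
det = -3·det([[-3,4],[-4,3]]) - -1·det([[-2,4],[4,3]]) + -2·det([[-2,-3],[4,-4]])
    = -3·(-3·3 - 4·-4) - -1·(-2·3 - 4·4) + -2·(-2·-4 - -3·4)
    = -3·7 - -1·-22 + -2·20
    = -21 + -22 + -40 = -83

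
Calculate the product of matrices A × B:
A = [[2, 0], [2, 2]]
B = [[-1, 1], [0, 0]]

Matrix multiplication:
C[0][0] = 2×-1 + 0×0 = -2
C[0][1] = 2×1 + 0×0 = 2
C[1][0] = 2×-1 + 2×0 = -2
C[1][1] = 2×1 + 2×0 = 2
Result: [[-2, 2], [-2, 2]]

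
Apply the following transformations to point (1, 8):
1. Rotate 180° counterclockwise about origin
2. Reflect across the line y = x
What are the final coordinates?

Step 1: Rotate 180° → (-1, -8)
Step 2: Reflect across line y = x → (-8, -1)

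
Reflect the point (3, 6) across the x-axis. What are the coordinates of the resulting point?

Reflection across x-axis: (3, 6) → (3, -6)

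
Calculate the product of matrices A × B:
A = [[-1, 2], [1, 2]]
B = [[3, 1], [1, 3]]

Matrix multiplication:
C[0][0] = -1×3 + 2×1 = -1
C[0][1] = -1×1 + 2×3 = 5
C[1][0] = 1×3 + 2×1 = 5
C[1][1] = 1×1 + 2×3 = 7
Result: [[-1, 5], [5, 7]]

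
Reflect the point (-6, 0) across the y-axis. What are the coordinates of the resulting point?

Reflection across y-axis: (-6, 0) → (6, 0)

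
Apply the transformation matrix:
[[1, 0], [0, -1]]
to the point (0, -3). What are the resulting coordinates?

Matrix multiplication:
[[1, 0], [0, -1]] × [0, -3]ᵀ
= [(1)(0) + (0)(-3), (0)(0) + (-1)(-3)]ᵀ
= [0, 3]ᵀ
Result: (0, 3)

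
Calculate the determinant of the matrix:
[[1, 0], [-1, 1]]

For a 2×2 matrix [[a, b], [c, d]], det = ad - bc
det = (1)(1) - (0)(-1) = 1 - 0 = 1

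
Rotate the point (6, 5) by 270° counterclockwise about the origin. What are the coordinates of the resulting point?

Rotation matrix for 270°: [[cos 270°, -sin 270°], [sin 270°, cos 270°]] = [[0, 1], [-1, 0]]
[[0, 1], [-1, 0]] × [6, 5]ᵀ = [5, -6]ᵀ
Result: (5, -6)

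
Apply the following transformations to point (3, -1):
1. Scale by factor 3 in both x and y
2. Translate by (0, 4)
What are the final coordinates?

Step 1: Scale (3, -1) by 3 → (9, -3)
Step 2: Translate by (0, 4) → (9, 1)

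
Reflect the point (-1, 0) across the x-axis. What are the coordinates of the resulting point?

Reflection across x-axis: (-1, 0) → (-1, 0)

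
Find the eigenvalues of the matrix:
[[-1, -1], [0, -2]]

Characteristic equation: det(A - λI) = 0
λ² - (trace)λ + (det) = 0
trace = -1 + -2 = -3, det = (-1)(-2) - (-1)(0) = 2
λ² - (-3)λ + (2) = 0
λ = (-3 ± √((-3)² - 4·(2))) / 2 = (-3 ± √1) / 2
Solving: λ = -2, -1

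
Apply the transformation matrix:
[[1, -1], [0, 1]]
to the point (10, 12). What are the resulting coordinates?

Matrix multiplication:
[[1, -1], [0, 1]] × [10, 12]ᵀ
= [(1)(10) + (-1)(12), (0)(10) + (1)(12)]ᵀ
= [-2, 12]ᵀ
Result: (-2, 12)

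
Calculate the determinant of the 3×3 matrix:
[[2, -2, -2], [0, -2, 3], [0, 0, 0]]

Expansion along first row:
det = 2·det([[-2,3],[0,0]]) - -2·det([[0,3],[0,0]]) + -2·det([[0,-2],[0,0]])
    = 2·(-2·0 - 3·0) - -2·(0·0 - 3·0) + -2·(0·0 - -2·0)
    = 2·0 - -2·0 + -2·0
    = 0 + 0 + 0 = 0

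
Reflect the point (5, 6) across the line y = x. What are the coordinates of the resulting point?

Reflection across line y = x: (5, 6) → (6, 5)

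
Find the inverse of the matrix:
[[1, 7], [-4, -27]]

For [[a,b],[c,d]], inverse = (1/det)·[[d,-b],[-c,a]]
det = (1)(-27) - (7)(-4) = -27 - -28 = 1
Inverse = [[-27, -7], [4, 1]]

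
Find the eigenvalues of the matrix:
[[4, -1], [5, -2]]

Characteristic equation: det(A - λI) = 0
λ² - (trace)λ + (det) = 0
trace = 4 + -2 = 2, det = (4)(-2) - (-1)(5) = -3
λ² - (2)λ + (-3) = 0
λ = (2 ± √((2)² - 4·(-3))) / 2 = (2 ± √16) / 2
Solving: λ = -1, 3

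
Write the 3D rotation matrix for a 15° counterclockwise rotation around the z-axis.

Rotation matrix for counterclockwise 15° around z-axis:
cos(15°) = 0.9659, sin(15°) = 0.2588
Result: [[0.9659, -0.2588, 0], [0.2588, 0.9659, 0], [0, 0, 1]]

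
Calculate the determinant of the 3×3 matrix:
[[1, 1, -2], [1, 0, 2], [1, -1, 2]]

Expansion along first row:
det = 1·det([[0,2],[-1,2]]) - 1·det([[1,2],[1,2]]) + -2·det([[1,0],[1,-1]])
    = 1·(0·2 - 2·-1) - 1·(1·2 - 2·1) + -2·(1·-1 - 0·1)
    = 1·2 - 1·0 + -2·-1
    = 2 + 0 + 2 = 4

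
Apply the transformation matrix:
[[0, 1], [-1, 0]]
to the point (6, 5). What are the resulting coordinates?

Matrix multiplication:
[[0, 1], [-1, 0]] × [6, 5]ᵀ
= [(0)(6) + (1)(5), (-1)(6) + (0)(5)]ᵀ
= [5, -6]ᵀ
Result: (5, -6)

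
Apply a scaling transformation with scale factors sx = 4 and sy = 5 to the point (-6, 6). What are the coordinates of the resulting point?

Scaling matrix:
[[4, 0], [0, 5]]
Result: (-6 × 4, 6 × 5) = (-24, 30)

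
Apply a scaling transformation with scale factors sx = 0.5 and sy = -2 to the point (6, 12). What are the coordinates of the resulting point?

Scaling matrix:
[[0.50, 0], [0, -2]]
Result: (6 × 0.5, 12 × -2) = (3, -24)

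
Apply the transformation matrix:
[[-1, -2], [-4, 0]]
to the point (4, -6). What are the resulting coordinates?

Matrix multiplication:
[[-1, -2], [-4, 0]] × [4, -6]ᵀ
= [(-1)(4) + (-2)(-6), (-4)(4) + (0)(-6)]ᵀ
= [8, -16]ᵀ
Result: (8, -16)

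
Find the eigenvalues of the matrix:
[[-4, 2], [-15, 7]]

Characteristic equation: det(A - λI) = 0
λ² - (trace)λ + (det) = 0
trace = -4 + 7 = 3, det = (-4)(7) - (2)(-15) = 2
λ² - (3)λ + (2) = 0
λ = (3 ± √((3)² - 4·(2))) / 2 = (3 ± √1) / 2
Solving: λ = 1, 2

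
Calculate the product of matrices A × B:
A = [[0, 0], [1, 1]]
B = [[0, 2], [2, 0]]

Matrix multiplication:
C[0][0] = 0×0 + 0×2 = 0
C[0][1] = 0×2 + 0×0 = 0
C[1][0] = 1×0 + 1×2 = 2
C[1][1] = 1×2 + 1×0 = 2
Result: [[0, 0], [2, 2]]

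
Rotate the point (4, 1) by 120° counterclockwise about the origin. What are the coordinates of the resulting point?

Rotation matrix for 120°: [[cos 120°, -sin 120°], [sin 120°, cos 120°]] ≈ [[-0.500000, -0.866025], [0.866025, -0.500000]]
[[-0.500000, -0.866025], [0.866025, -0.500000]] × [4, 1]ᵀ ≈ [-2.8660, 2.9641]ᵀ
Result: (-2.8660, 2.9641)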